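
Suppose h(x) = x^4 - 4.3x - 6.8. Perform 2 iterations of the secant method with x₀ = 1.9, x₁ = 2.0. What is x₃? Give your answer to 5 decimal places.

1.97789

h(1.9) = -1.9379000, h(2.0) = 0.6000000
x₂ = 2.0000000 − 0.6000000·(2.0000000 − 1.9000000) / (0.6000000 − (-1.9379000)) = 2.0000000 − (0.0600000)/(2.5379000) = 1.9763584
h(1.9763584) = -0.0415633
x₃ = 1.9763584 − (-0.0415633)·(1.9763584 − 2.0000000) / (-0.0415633 − 0.6000000) = 1.9763584 − (0.0009826)/(-0.6415633) = 1.9778900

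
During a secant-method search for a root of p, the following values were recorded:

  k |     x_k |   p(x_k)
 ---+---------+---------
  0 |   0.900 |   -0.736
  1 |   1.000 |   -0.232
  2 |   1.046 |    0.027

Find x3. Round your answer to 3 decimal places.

x3 = 1.046 − 0.027·(1.046 − 1.000) / (0.027 − (-0.232))
   = 1.046 − (0.00124)/(0.25900) = 1.04120

1.041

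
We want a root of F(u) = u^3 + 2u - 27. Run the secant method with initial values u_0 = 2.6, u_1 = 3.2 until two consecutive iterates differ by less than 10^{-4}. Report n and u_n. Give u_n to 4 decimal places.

F(2.6) = -4.224000, F(3.2) = 12.168000
u_2 = 3.200000 − 12.168000·(0.600000)/(16.392000) = 2.754612;  |Δ| = 0.445388
F(2.754612) = -0.589091
u_3 = 2.754612 − (-0.589091)·(-0.445388)/(-12.757091) = 2.775179;  |Δ| = 0.020567
F(2.775179) = -0.076274
u_4 = 2.775179 − (-0.076274)·(0.020567)/(0.512816) = 2.778238;  |Δ| = 0.003059
F(2.778238) = 0.000600
u_5 = 2.778238 − 0.000600·(0.003059)/(0.076875) = 2.778214;  |Δ| = 0.000024
|u_5 − u_4| = 0.000024 < 10^{-4}

n = 5, u_n = 2.7782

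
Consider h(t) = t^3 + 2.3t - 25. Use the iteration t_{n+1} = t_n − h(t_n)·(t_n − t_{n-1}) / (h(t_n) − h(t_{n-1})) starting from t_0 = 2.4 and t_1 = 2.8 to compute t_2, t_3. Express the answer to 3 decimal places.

h(2.4) = -5.65600, h(2.8) = 3.39200
t_2 = 2.80000 − 3.39200·(2.80000 − 2.40000) / (3.39200 − (-5.65600)) = 2.80000 − (1.35680)/(9.04800) = 2.65004
h(2.65004) = -0.29434
t_3 = 2.65004 − (-0.29434)·(2.65004 − 2.80000) / (-0.29434 − 3.39200) = 2.65004 − (0.04414)/(-3.68634) = 2.66202

2.650, 2.662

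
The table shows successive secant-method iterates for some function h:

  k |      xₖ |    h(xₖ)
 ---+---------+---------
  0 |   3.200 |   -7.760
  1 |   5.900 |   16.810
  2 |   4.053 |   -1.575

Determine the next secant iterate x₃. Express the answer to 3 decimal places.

x₃ = 4.053 − (-1.575)·(4.053 − 5.900) / (-1.575 − 16.810)
   = 4.053 − (2.90903)/(-18.38500) = 4.21123

4.211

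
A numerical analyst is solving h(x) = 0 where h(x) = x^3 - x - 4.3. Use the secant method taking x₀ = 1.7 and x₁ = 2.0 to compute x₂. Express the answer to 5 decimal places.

1.81701

h(1.7) = -1.0870000, h(2.0) = 1.7000000
x₂ = 2.0000000 − 1.7000000·(2.0000000 − 1.7000000) / (1.7000000 − (-1.0870000)) = 2.0000000 − (0.5100000)/(2.7870000) = 1.8170075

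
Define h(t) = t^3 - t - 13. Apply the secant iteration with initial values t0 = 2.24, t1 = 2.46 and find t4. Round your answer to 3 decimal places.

2.493

h(2.24) = -4.00058, h(2.46) = -0.57306
t2 = 2.46000 − (-0.57306)·(2.46000 − 2.24000) / (-0.57306 − (-4.00058)) = 2.46000 − (-0.12607)/(3.42751) = 2.49678
h(2.49678) = 0.06798
t3 = 2.49678 − 0.06798·(2.49678 − 2.46000) / (0.06798 − (-0.57306)) = 2.49678 − (0.00250)/(0.64104) = 2.49288
h(2.49288) = -0.00096
t4 = 2.49288 − (-0.00096)·(2.49288 − 2.49678) / (-0.00096 − 0.06798) = 2.49288 − (0.00000)/(-0.06893) = 2.49294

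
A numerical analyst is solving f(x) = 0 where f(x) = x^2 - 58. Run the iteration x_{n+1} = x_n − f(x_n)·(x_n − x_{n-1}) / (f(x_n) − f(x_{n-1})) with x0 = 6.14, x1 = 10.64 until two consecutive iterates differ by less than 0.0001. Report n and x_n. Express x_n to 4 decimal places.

f(6.14) = -20.300400, f(10.64) = 55.209600
x2 = 10.640000 − 55.209600·(4.500000)/(75.510000) = 7.349797;  |Δ| = 3.290203
f(7.349797) = -3.980479
x3 = 7.349797 − (-3.980479)·(-3.290203)/(-59.190079) = 7.571060;  |Δ| = 0.221263
f(7.571060) = -0.679043
x4 = 7.571060 − (-0.679043)·(0.221263)/(3.301435) = 7.616570;  |Δ| = 0.045510
f(7.616570) = 0.012141
x5 = 7.616570 − 0.012141·(0.045510)/(0.691184) = 7.615771;  |Δ| = 0.000799
f(7.615771) = -0.000036
x6 = 7.615771 − (-0.000036)·(-0.000799)/(-0.012176) = 7.615773;  |Δ| = 0.000002
|x6 − x5| = 0.000002 < 0.0001

n = 6, x_n = 7.6158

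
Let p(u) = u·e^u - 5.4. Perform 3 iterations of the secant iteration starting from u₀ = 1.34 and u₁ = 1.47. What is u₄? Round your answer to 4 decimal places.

p(1.34) = -0.282482, p(1.47) = 0.993376
u₂ = 1.470000 − 0.993376·(1.470000 − 1.340000) / (0.993376 − (-0.282482)) = 1.470000 − (0.129139)/(1.275857) = 1.368783
p(1.368783) = -0.019913
u₃ = 1.368783 − (-0.019913)·(1.368783 − 1.470000) / (-0.019913 − 0.993376) = 1.368783 − (0.002016)/(-1.013289) = 1.370772
p(1.370772) = -0.001367
u₄ = 1.370772 − (-0.001367)·(1.370772 − 1.368783) / (-0.001367 − (-0.019913)) = 1.370772 − (-0.000003)/(0.018546) = 1.370918

1.3709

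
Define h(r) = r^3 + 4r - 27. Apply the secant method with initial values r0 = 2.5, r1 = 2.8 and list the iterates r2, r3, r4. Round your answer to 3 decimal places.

h(2.5) = -1.37500, h(2.8) = 6.15200
r2 = 2.80000 − 6.15200·(2.80000 − 2.50000) / (6.15200 − (-1.37500)) = 2.80000 − (1.84560)/(7.52700) = 2.55480
h(2.55480) = -0.10555
r3 = 2.55480 − (-0.10555)·(2.55480 − 2.80000) / (-0.10555 − 6.15200) = 2.55480 − (0.02588)/(-6.25755) = 2.55894
h(2.55894) = -0.00789
r4 = 2.55894 − (-0.00789)·(2.55894 − 2.55480) / (-0.00789 − (-0.10555)) = 2.55894 − (-0.00003)/(0.09766) = 2.55927

2.555, 2.559, 2.559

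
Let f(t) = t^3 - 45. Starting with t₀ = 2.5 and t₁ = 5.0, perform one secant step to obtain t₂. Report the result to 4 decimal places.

3.1714

f(2.5) = -29.375000, f(5.0) = 80.000000
t₂ = 5.000000 − 80.000000·(5.000000 − 2.500000) / (80.000000 − (-29.375000)) = 5.000000 − (200.000000)/(109.375000) = 3.171429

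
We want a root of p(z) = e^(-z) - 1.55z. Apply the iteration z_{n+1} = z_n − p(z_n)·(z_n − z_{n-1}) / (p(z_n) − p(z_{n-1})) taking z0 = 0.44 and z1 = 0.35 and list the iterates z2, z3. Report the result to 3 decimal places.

p(0.44) = -0.03796, p(0.35) = 0.16219
z2 = 0.35000 − 0.16219·(0.35000 − 0.44000) / (0.16219 − (-0.03796)) = 0.35000 − (-0.01460)/(0.20015) = 0.42293
p(0.42293) = -0.00042
z3 = 0.42293 − (-0.00042)·(0.42293 − 0.35000) / (-0.00042 − 0.16219) = 0.42293 − (-0.00003)/(-0.16260) = 0.42274

0.423, 0.423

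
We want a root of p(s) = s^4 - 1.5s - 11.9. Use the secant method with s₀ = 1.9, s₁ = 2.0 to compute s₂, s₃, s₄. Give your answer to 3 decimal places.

1.961, 1.963, 1.963

p(1.9) = -1.71790, p(2.0) = 1.10000
s₂ = 2.00000 − 1.10000·(2.00000 − 1.90000) / (1.10000 − (-1.71790)) = 2.00000 − (0.11000)/(2.81790) = 1.96096
p(1.96096) = -0.05450
s₃ = 1.96096 − (-0.05450)·(1.96096 − 2.00000) / (-0.05450 − 1.10000) = 1.96096 − (0.00213)/(-1.15450) = 1.96281
p(1.96281) = -0.00160
s₄ = 1.96281 − (-0.00160)·(1.96281 − 1.96096) / (-0.00160 − (-0.05450)) = 1.96281 − (0.00000)/(0.05290) = 1.96286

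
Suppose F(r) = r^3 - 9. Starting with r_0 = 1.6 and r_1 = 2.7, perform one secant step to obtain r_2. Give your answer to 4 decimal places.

1.9461

F(1.6) = -4.904000, F(2.7) = 10.683000
r_2 = 2.700000 − 10.683000·(2.700000 − 1.600000) / (10.683000 − (-4.904000)) = 2.700000 − (11.751300)/(15.587000) = 1.946083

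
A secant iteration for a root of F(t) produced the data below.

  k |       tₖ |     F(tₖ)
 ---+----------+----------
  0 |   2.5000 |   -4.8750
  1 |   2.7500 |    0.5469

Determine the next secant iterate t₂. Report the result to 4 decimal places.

t₂ = 2.7500 − 0.5469·(2.7500 − 2.5000) / (0.5469 − (-4.8750))
   = 2.7500 − (0.136725)/(5.421900) = 2.724783

2.7248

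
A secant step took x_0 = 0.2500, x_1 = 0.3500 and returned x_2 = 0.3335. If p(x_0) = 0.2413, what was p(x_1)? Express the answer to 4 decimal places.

-0.0477

The secant line through (0.2500, 0.2413) and (0.3500, p(x_1)) crosses zero at x_2 = 0.3335.
So (0.2500, 0.2413), (0.3500, p(x_1)), (0.3335, 0) are collinear:
p(x_1) = 0.2413 · (0.3500 − 0.3335) / (0.2500 − 0.3335) = 0.2413 · (0.016500)/(-0.083500) = -0.047682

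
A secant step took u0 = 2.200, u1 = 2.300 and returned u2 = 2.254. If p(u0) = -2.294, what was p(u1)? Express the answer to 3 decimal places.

1.954

The secant line through (2.200, -2.294) and (2.300, p(u1)) crosses zero at u2 = 2.254.
So (2.200, -2.294), (2.300, p(u1)), (2.254, 0) are collinear:
p(u1) = -2.294 · (2.300 − 2.254) / (2.200 − 2.254) = -2.294 · (0.04600)/(-0.05400) = 1.95415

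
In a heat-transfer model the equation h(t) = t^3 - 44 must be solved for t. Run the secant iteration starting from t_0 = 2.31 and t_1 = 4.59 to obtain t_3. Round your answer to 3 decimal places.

h(2.31) = -31.67361, h(4.59) = 52.70258
t_2 = 4.59000 − 52.70258·(4.59000 − 2.31000) / (52.70258 − (-31.67361)) = 4.59000 − (120.16188)/(84.37619) = 3.16588
h(3.16588) = -12.26905
t_3 = 3.16588 − (-12.26905)·(3.16588 − 4.59000) / (-12.26905 − 52.70258) = 3.16588 − (17.47261)/(-64.97163) = 3.43481

3.435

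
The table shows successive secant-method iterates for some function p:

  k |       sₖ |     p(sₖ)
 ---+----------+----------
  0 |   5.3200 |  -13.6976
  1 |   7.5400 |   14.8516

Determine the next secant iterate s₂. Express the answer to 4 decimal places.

6.3851

s₂ = 7.5400 − 14.8516·(7.5400 − 5.3200) / (14.8516 − (-13.6976))
   = 7.5400 − (32.970552)/(28.549200) = 6.385132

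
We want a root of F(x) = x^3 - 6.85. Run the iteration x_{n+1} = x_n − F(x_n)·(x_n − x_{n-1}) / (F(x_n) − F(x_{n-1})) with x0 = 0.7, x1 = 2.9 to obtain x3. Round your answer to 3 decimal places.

1.633

F(0.7) = -6.50700, F(2.9) = 17.53900
x2 = 2.90000 − 17.53900·(2.90000 − 0.70000) / (17.53900 − (-6.50700)) = 2.90000 − (38.58580)/(24.04600) = 1.29533
F(1.29533) = -4.67657
x3 = 1.29533 − (-4.67657)·(1.29533 − 2.90000) / (-4.67657 − 17.53900) = 1.29533 − (7.50434)/(-22.21557) = 1.63313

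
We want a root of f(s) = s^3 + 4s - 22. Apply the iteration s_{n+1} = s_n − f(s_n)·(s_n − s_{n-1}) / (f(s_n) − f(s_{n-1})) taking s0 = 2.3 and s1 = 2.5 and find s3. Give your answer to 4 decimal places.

2.3314

f(2.3) = -0.633000, f(2.5) = 3.625000
s2 = 2.500000 − 3.625000·(2.500000 − 2.300000) / (3.625000 − (-0.633000)) = 2.500000 − (0.725000)/(4.258000) = 2.329732
f(2.329732) = -0.036094
s3 = 2.329732 − (-0.036094)·(2.329732 − 2.500000) / (-0.036094 − 3.625000) = 2.329732 − (0.006146)/(-3.661094) = 2.331411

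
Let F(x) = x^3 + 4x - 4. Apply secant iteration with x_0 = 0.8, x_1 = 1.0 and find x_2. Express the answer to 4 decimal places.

0.8447

F(0.8) = -0.288000, F(1.0) = 1.000000
x_2 = 1.000000 − 1.000000·(1.000000 − 0.800000) / (1.000000 − (-0.288000)) = 1.000000 − (0.200000)/(1.288000) = 0.844720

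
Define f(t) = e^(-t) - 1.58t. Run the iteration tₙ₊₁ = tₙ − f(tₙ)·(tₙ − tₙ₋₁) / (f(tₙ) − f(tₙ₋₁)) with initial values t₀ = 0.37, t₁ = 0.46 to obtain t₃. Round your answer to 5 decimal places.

0.41707

f(0.37) = 0.1061343, f(0.46) = -0.0955164
t₂ = 0.4600000 − (-0.0955164)·(0.4600000 − 0.3700000) / (-0.0955164 − 0.1061343) = 0.4600000 − (-0.0085965)/(-0.2016507) = 0.4173695
f(0.4173695) = -0.0006663
t₃ = 0.4173695 − (-0.0006663)·(0.4173695 − 0.4600000) / (-0.0006663 − (-0.0955164)) = 0.4173695 − (0.0000284)/(0.0948500) = 0.4170700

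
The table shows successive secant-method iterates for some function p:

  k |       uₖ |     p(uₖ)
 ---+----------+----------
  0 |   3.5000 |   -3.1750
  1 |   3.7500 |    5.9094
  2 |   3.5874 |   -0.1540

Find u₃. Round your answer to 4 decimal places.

u₃ = 3.5874 − (-0.1540)·(3.5874 − 3.7500) / (-0.1540 − 5.9094)
   = 3.5874 − (0.025040)/(-6.063400) = 3.591530

3.5915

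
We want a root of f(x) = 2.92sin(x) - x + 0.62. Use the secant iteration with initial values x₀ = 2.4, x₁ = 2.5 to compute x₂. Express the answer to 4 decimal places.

2.4592

f(2.4) = 0.192352, f(2.5) = -0.132461
x₂ = 2.500000 − (-0.132461)·(2.500000 − 2.400000) / (-0.132461 − 0.192352) = 2.500000 − (-0.013246)/(-0.324814) = 2.459219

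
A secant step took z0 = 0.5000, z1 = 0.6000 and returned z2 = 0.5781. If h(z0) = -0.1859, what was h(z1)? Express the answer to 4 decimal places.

The secant line through (0.5000, -0.1859) and (0.6000, h(z1)) crosses zero at z2 = 0.5781.
So (0.5000, -0.1859), (0.6000, h(z1)), (0.5781, 0) are collinear:
h(z1) = -0.1859 · (0.6000 − 0.5781) / (0.5000 − 0.5781) = -0.1859 · (0.021900)/(-0.078100) = 0.052128

0.0521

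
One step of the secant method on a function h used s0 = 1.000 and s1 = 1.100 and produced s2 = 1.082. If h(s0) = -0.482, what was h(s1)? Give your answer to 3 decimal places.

The secant line through (1.000, -0.482) and (1.100, h(s1)) crosses zero at s2 = 1.082.
So (1.000, -0.482), (1.100, h(s1)), (1.082, 0) are collinear:
h(s1) = -0.482 · (1.100 − 1.082) / (1.000 − 1.082) = -0.482 · (0.01800)/(-0.08200) = 0.10580

0.106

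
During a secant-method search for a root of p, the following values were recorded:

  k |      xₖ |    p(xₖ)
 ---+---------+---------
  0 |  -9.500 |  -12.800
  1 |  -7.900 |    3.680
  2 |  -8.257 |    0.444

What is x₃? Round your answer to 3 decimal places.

-8.306

x₃ = -8.257 − 0.444·(-8.257 − (-7.900)) / (0.444 − 3.680)
   = -8.257 − (-0.15851)/(-3.23600) = -8.30598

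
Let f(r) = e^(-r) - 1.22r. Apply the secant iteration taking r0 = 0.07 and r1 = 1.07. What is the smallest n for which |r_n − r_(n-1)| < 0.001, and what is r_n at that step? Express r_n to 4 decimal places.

f(0.07) = 0.846994, f(1.07) = -0.962391
r2 = 1.070000 − (-0.962391)·(1.000000)/(-1.809385) = 0.538111;  |Δ| = 0.531889
f(0.538111) = -0.072646
r3 = 0.538111 − (-0.072646)·(-0.531889)/(0.889746) = 0.494684;  |Δ| = 0.043428
f(0.494684) = 0.006250
r4 = 0.494684 − 0.006250·(-0.043428)/(0.078896) = 0.498124;  |Δ| = 0.003440
f(0.498124) = -0.000041
r5 = 0.498124 − (-0.000041)·(0.003440)/(-0.006291) = 0.498101;  |Δ| = 0.000023
|r5 − r4| = 0.000023 < 0.001

n = 5, r_n = 0.4981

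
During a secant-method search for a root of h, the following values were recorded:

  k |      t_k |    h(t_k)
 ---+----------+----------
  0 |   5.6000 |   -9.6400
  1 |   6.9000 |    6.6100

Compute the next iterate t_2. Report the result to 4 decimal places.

t_2 = 6.9000 − 6.6100·(6.9000 − 5.6000) / (6.6100 − (-9.6400))
   = 6.9000 − (8.593000)/(16.250000) = 6.371200

6.3712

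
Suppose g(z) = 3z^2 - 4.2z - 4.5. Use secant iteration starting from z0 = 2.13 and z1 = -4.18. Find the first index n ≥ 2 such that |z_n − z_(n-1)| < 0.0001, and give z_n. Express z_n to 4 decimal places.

g(2.13) = 0.164700, g(-4.18) = 65.473200
z2 = -4.180000 − 65.473200·(-6.310000)/(65.308500) = 2.145913;  |Δ| = 6.325913
g(2.145913) = 0.301994
z3 = 2.145913 − 0.301994·(6.325913)/(-65.171206) = 2.175226;  |Δ| = 0.029313
g(2.175226) = 0.558879
z4 = 2.175226 − 0.558879·(0.029313)/(0.256885) = 2.111452;  |Δ| = 0.063774
g(2.111452) = 0.006593
z5 = 2.111452 − 0.006593·(-0.063774)/(-0.552285) = 2.110691;  |Δ| = 0.000761
g(2.110691) = 0.000147
z6 = 2.110691 − 0.000147·(-0.000761)/(-0.006446) = 2.110674;  |Δ| = 0.000017
|z6 − z5| = 0.000017 < 0.0001

n = 6, z_n = 2.1107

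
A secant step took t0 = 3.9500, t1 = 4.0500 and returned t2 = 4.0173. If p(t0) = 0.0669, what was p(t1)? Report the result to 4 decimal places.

-0.0325

The secant line through (3.9500, 0.0669) and (4.0500, p(t1)) crosses zero at t2 = 4.0173.
So (3.9500, 0.0669), (4.0500, p(t1)), (4.0173, 0) are collinear:
p(t1) = 0.0669 · (4.0500 − 4.0173) / (3.9500 − 4.0173) = 0.0669 · (0.032700)/(-0.067300) = -0.032506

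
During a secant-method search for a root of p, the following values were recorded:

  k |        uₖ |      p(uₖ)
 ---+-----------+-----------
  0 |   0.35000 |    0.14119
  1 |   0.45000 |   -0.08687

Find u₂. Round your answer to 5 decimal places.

u₂ = 0.45000 − (-0.08687)·(0.45000 − 0.35000) / (-0.08687 − 0.14119)
   = 0.45000 − (-0.0086870)/(-0.2280600) = 0.4119091

0.41191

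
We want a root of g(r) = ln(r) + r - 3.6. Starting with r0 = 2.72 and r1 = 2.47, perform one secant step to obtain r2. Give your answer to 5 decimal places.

g(2.72) = 0.1206319, g(2.47) = -0.2257818
r2 = 2.4700000 − (-0.2257818)·(2.4700000 − 2.7200000) / (-0.2257818 − 0.1206319) = 2.4700000 − (0.0564455)/(-0.3464137) = 2.6329423

2.63294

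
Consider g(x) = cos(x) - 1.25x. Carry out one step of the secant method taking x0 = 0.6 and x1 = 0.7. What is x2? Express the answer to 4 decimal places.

g(0.6) = 0.075336, g(0.7) = -0.110158
x2 = 0.700000 − (-0.110158)·(0.700000 − 0.600000) / (-0.110158 − 0.075336) = 0.700000 − (-0.011016)/(-0.185493) = 0.640614

0.6406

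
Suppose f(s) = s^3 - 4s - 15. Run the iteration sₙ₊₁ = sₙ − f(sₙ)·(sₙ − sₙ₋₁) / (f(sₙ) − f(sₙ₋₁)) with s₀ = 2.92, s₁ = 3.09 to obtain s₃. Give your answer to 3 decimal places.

3.000

f(2.92) = -1.78291, f(3.09) = 2.14363
s₂ = 3.09000 − 2.14363·(3.09000 − 2.92000) / (2.14363 − (-1.78291)) = 3.09000 − (0.36442)/(3.92654) = 2.99719
f(2.99719) = -0.06453
s₃ = 2.99719 − (-0.06453)·(2.99719 − 3.09000) / (-0.06453 − 2.14363) = 2.99719 − (0.00599)/(-2.20816) = 2.99990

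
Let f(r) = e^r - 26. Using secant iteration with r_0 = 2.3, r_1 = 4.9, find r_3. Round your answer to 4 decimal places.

2.8620

f(2.3) = -16.025818, f(4.9) = 108.289780
r_2 = 4.900000 − 108.289780·(4.900000 − 2.300000) / (108.289780 − (-16.025818)) = 4.900000 − (281.553427)/(124.315597) = 2.635172
f(2.635172) = -12.054287
r_3 = 2.635172 − (-12.054287)·(2.635172 − 4.900000) / (-12.054287 − 108.289780) = 2.635172 − (27.300885)/(-120.344067) = 2.862029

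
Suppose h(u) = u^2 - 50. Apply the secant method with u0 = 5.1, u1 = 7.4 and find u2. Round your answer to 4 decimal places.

7.0192

h(5.1) = -23.990000, h(7.4) = 4.760000
u2 = 7.400000 − 4.760000·(7.400000 − 5.100000) / (4.760000 − (-23.990000)) = 7.400000 − (10.948000)/(28.750000) = 7.019200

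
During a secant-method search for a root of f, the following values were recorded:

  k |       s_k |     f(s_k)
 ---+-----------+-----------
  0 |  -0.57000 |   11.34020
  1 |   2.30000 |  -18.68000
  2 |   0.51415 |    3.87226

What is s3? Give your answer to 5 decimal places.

0.82078

s3 = 0.51415 − 3.87226·(0.51415 − 2.30000) / (3.87226 − (-18.68000))
   = 0.51415 − (-6.9152755)/(22.5522600) = 0.8207834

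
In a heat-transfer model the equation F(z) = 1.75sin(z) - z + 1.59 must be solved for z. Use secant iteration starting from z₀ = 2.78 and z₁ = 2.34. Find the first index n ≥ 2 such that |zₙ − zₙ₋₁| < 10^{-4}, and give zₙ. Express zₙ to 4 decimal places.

n = 5, zₙ = 2.5565

F(2.78) = -0.570912, F(2.34) = 0.507313
z₂ = 2.340000 − 0.507313·(-0.440000)/(1.078226) = 2.547023;  |Δ| = 0.207023
F(2.547023) = 0.023243
z₃ = 2.547023 − 0.023243·(0.207023)/(-0.484071) = 2.556964;  |Δ| = 0.009940
F(2.556964) = -0.001156
z₄ = 2.556964 − (-0.001156)·(0.009940)/(-0.024399) = 2.556493;  |Δ| = 0.000471
F(2.556493) = 0.000002
z₅ = 2.556493 − 0.000002·(-0.000471)/(0.001158) = 2.556494;  |Δ| = 0.000001
|z₅ − z₄| = 0.000001 < 10^{-4}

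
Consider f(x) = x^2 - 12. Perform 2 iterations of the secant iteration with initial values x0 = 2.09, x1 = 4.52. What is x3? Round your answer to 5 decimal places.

3.43425

f(2.09) = -7.6319000, f(4.52) = 8.4304000
x2 = 4.5200000 − 8.4304000·(4.5200000 − 2.0900000) / (8.4304000 − (-7.6319000)) = 4.5200000 − (20.4858720)/(16.0623000) = 3.2445991
f(3.2445991) = -1.4725767
x3 = 3.2445991 − (-1.4725767)·(3.2445991 − 4.5200000) / (-1.4725767 − 8.4304000) = 3.2445991 − (1.8781257)/(-9.9029767) = 3.4342517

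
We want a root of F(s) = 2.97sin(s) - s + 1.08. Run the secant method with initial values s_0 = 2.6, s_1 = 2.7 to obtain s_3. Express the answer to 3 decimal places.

2.603

F(2.6) = 0.01104, F(2.7) = -0.35068
s_2 = 2.70000 − (-0.35068)·(2.70000 − 2.60000) / (-0.35068 − 0.01104) = 2.70000 − (-0.03507)/(-0.36172) = 2.60305
F(2.60305) = 0.00021
s_3 = 2.60305 − 0.00021·(2.60305 − 2.70000) / (0.00021 − (-0.35068)) = 2.60305 − (-0.00002)/(0.35090) = 2.60311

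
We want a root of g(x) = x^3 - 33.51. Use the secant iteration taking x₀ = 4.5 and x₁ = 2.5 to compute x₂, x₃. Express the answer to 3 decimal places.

g(4.5) = 57.61500, g(2.5) = -17.88500
x₂ = 2.50000 − (-17.88500)·(2.50000 − 4.50000) / (-17.88500 − 57.61500) = 2.50000 − (35.77000)/(-75.50000) = 2.97377
g(2.97377) = -7.21191
x₃ = 2.97377 − (-7.21191)·(2.97377 − 2.50000) / (-7.21191 − (-17.88500)) = 2.97377 − (-3.41682)/(10.67309) = 3.29391

2.974, 3.294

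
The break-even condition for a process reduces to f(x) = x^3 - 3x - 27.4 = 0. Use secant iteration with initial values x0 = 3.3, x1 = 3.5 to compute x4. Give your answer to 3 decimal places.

3.345

f(3.3) = -1.36300, f(3.5) = 4.97500
x2 = 3.50000 − 4.97500·(3.50000 − 3.30000) / (4.97500 − (-1.36300)) = 3.50000 − (0.99500)/(6.33800) = 3.34301
f(3.34301) = -0.06849
x3 = 3.34301 − (-0.06849)·(3.34301 − 3.50000) / (-0.06849 − 4.97500) = 3.34301 − (0.01075)/(-5.04349) = 3.34514
f(3.34514) = -0.00336
x4 = 3.34514 − (-0.00336)·(3.34514 − 3.34301) / (-0.00336 − (-0.06849)) = 3.34514 − (-0.00001)/(0.06512) = 3.34525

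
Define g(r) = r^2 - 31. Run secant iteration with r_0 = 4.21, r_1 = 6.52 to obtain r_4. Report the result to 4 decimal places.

5.5679

g(4.21) = -13.275900, g(6.52) = 11.510400
r_2 = 6.520000 − 11.510400·(6.520000 − 4.210000) / (11.510400 − (-13.275900)) = 6.520000 − (26.589024)/(24.786300) = 5.447269
g(5.447269) = -1.327257
r_3 = 5.447269 − (-1.327257)·(5.447269 − 6.520000) / (-1.327257 − 11.510400) = 5.447269 − (1.423789)/(-12.837657) = 5.558177
g(5.558177) = -0.106673
r_4 = 5.558177 − (-0.106673)·(5.558177 − 5.447269) / (-0.106673 − (-1.327257)) = 5.558177 − (-0.011831)/(1.220584) = 5.567869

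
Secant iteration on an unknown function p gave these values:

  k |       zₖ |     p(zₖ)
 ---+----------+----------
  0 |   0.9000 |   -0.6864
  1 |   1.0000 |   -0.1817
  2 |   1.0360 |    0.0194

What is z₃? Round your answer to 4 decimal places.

z₃ = 1.0360 − 0.0194·(1.0360 − 1.0000) / (0.0194 − (-0.1817))
   = 1.0360 − (0.000698)/(0.201100) = 1.032527

1.0325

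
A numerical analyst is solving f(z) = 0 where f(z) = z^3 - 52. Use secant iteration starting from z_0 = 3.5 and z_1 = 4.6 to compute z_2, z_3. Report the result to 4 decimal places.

3.6843, 3.7228

f(3.5) = -9.125000, f(4.6) = 45.336000
z_2 = 4.600000 − 45.336000·(4.600000 − 3.500000) / (45.336000 − (-9.125000)) = 4.600000 − (49.869600)/(54.461000) = 3.684306
f(3.684306) = -1.988814
z_3 = 3.684306 − (-1.988814)·(3.684306 − 4.600000) / (-1.988814 − 45.336000) = 3.684306 − (1.821145)/(-47.324814) = 3.722788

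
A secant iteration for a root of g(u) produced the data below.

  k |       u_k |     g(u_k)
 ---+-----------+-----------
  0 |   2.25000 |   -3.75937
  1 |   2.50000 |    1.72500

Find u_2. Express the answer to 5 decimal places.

u_2 = 2.50000 − 1.72500·(2.50000 − 2.25000) / (1.72500 − (-3.75937))
   = 2.50000 − (0.4312500)/(5.4843700) = 2.4213674

2.42137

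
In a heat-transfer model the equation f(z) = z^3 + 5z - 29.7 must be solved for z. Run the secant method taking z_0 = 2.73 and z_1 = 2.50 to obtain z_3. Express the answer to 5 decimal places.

f(2.73) = 4.2964170, f(2.50) = -1.5750000
z_2 = 2.5000000 − (-1.5750000)·(2.5000000 − 2.7300000) / (-1.5750000 − 4.2964170) = 2.5000000 − (0.3622500)/(-5.8714170) = 2.5616972
f(2.5616972) = -0.0809075
z_3 = 2.5616972 − (-0.0809075)·(2.5616972 − 2.5000000) / (-0.0809075 − (-1.5750000)) = 2.5616972 − (-0.0049918)/(1.4940925) = 2.5650382

2.56504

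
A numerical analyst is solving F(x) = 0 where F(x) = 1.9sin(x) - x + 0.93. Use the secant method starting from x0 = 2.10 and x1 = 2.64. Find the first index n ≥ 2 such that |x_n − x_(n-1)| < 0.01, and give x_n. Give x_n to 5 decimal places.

F(2.10) = 0.4700978, F(2.64) = -0.7964370
x2 = 2.6400000 − (-0.7964370)·(0.5400000)/(-1.2665348) = 2.3004310;  |Δ| = 0.3395690
F(2.3004310) = 0.0458632
x3 = 2.3004310 − 0.0458632·(-0.3395690)/(0.8423002) = 2.3189205;  |Δ| = 0.0184895
F(2.3189205) = 0.0037153
x4 = 2.3189205 − 0.0037153·(0.0184895)/(-0.0421479) = 2.3205503;  |Δ| = 0.0016298
|x4 − x3| = 0.0016298 < 0.01

n = 4, x_n = 2.32055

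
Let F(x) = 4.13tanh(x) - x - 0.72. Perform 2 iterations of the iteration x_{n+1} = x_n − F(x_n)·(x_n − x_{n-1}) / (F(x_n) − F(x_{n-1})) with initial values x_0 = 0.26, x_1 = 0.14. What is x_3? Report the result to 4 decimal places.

0.2357

F(0.26) = 0.070241, F(0.14) = -0.285548
x_2 = 0.140000 − (-0.285548)·(0.140000 − 0.260000) / (-0.285548 − 0.070241) = 0.140000 − (0.034266)/(-0.355789) = 0.236309
F(0.236309) = 0.001879
x_3 = 0.236309 − 0.001879·(0.236309 − 0.140000) / (0.001879 − (-0.285548)) = 0.236309 − (0.000181)/(0.287427) = 0.235680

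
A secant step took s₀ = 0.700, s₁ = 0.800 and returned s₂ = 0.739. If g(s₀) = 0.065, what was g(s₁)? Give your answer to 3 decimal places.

-0.102

The secant line through (0.700, 0.065) and (0.800, g(s₁)) crosses zero at s₂ = 0.739.
So (0.700, 0.065), (0.800, g(s₁)), (0.739, 0) are collinear:
g(s₁) = 0.065 · (0.800 − 0.739) / (0.700 − 0.739) = 0.065 · (0.06100)/(-0.03900) = -0.10167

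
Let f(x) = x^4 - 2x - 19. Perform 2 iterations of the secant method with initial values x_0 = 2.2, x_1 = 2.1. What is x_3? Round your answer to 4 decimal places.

2.1994

f(2.2) = 0.025600, f(2.1) = -3.751900
x_2 = 2.100000 − (-3.751900)·(2.100000 − 2.200000) / (-3.751900 − 0.025600) = 2.100000 − (0.375190)/(-3.777500) = 2.199322
f(2.199322) = -0.001896
x_3 = 2.199322 − (-0.001896)·(2.199322 − 2.100000) / (-0.001896 − (-3.751900)) = 2.199322 − (-0.000188)/(3.750004) = 2.199373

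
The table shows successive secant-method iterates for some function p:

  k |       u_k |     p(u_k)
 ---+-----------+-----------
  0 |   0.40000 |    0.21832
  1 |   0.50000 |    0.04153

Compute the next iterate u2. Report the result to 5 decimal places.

0.52349

u2 = 0.50000 − 0.04153·(0.50000 − 0.40000) / (0.04153 − 0.21832)
   = 0.50000 − (0.0041530)/(-0.1767900) = 0.5234911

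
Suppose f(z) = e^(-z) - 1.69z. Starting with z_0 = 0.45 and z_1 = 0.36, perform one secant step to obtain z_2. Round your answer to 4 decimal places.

0.3979

f(0.45) = -0.122872, f(0.36) = 0.089276
z_2 = 0.360000 − 0.089276·(0.360000 − 0.450000) / (0.089276 − (-0.122872)) = 0.360000 − (-0.008035)/(0.212148) = 0.397874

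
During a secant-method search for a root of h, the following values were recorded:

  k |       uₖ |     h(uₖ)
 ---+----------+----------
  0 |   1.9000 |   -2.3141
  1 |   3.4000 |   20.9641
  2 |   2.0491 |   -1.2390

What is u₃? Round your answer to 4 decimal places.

2.1245

u₃ = 2.0491 − (-1.2390)·(2.0491 − 3.4000) / (-1.2390 − 20.9641)
   = 2.0491 − (1.673765)/(-22.203100) = 2.124484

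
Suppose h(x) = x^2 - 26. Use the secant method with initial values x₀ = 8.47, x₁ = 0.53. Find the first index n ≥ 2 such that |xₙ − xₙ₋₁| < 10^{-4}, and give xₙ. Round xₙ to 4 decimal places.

h(8.47) = 45.740900, h(0.53) = -25.719100
x₂ = 0.530000 − (-25.719100)·(-7.940000)/(-71.460000) = 3.387678;  |Δ| = 2.857678
h(3.387678) = -14.523639
x₃ = 3.387678 − (-14.523639)·(2.857678)/(11.195461) = 7.094884;  |Δ| = 3.707206
h(7.094884) = 24.337378
x₄ = 7.094884 − 24.337378·(3.707206)/(38.861018) = 4.773183;  |Δ| = 2.321701
h(4.773183) = -3.216728
x₅ = 4.773183 − (-3.216728)·(-2.321701)/(-27.554107) = 5.044223;  |Δ| = 0.271041
h(5.044223) = -0.555812
x₆ = 5.044223 − (-0.555812)·(0.271041)/(2.660916) = 5.100838;  |Δ| = 0.056615
h(5.100838) = 0.018550
x₇ = 5.100838 − 0.018550·(0.056615)/(0.574363) = 5.099010;  |Δ| = 0.001828
h(5.099010) = -0.000100
x₈ = 5.099010 − (-0.000100)·(-0.001828)/(-0.018650) = 5.099020;  |Δ| = 0.000010
|x₈ − x₇| = 0.000010 < 10^{-4}

n = 8, xₙ = 5.0990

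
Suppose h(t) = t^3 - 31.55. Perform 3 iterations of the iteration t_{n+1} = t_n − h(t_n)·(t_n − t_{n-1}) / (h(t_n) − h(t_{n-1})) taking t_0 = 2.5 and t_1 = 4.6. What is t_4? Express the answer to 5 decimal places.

h(2.5) = -15.9250000, h(4.6) = 65.7860000
t_2 = 4.6000000 − 65.7860000·(4.6000000 − 2.5000000) / (65.7860000 − (-15.9250000)) = 4.6000000 − (138.1506000)/(81.7110000) = 2.9092778
h(2.9092778) = -6.9261709
t_3 = 2.9092778 − (-6.9261709)·(2.9092778 − 4.6000000) / (-6.9261709 − 65.7860000) = 2.9092778 − (11.7102308)/(-72.7121709) = 3.0703269
h(3.0703269) = -2.6063120
t_4 = 3.0703269 − (-2.6063120)·(3.0703269 − 2.9092778) / (-2.6063120 − (-6.9261709)) = 3.0703269 − (-0.4197442)/(4.3198589) = 3.1674931

3.16749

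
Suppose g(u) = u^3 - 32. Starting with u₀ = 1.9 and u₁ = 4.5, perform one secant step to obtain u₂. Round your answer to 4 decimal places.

2.6757

g(1.9) = -25.141000, g(4.5) = 59.125000
u₂ = 4.500000 − 59.125000·(4.500000 − 1.900000) / (59.125000 − (-25.141000)) = 4.500000 − (153.725000)/(84.266000) = 2.675717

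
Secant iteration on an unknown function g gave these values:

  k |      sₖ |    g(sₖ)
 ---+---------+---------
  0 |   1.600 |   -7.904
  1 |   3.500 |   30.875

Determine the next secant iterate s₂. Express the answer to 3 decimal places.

s₂ = 3.500 − 30.875·(3.500 − 1.600) / (30.875 − (-7.904))
   = 3.500 − (58.66250)/(38.77900) = 1.98726

1.987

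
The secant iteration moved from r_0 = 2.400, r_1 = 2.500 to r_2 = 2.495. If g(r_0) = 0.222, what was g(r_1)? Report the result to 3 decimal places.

-0.012

The secant line through (2.400, 0.222) and (2.500, g(r_1)) crosses zero at r_2 = 2.495.
So (2.400, 0.222), (2.500, g(r_1)), (2.495, 0) are collinear:
g(r_1) = 0.222 · (2.500 − 2.495) / (2.400 − 2.495) = 0.222 · (0.00500)/(-0.09500) = -0.01168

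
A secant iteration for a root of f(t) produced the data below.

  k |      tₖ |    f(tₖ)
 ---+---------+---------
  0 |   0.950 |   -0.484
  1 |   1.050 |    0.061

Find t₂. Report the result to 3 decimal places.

1.039

t₂ = 1.050 − 0.061·(1.050 − 0.950) / (0.061 − (-0.484))
   = 1.050 − (0.00610)/(0.54500) = 1.03881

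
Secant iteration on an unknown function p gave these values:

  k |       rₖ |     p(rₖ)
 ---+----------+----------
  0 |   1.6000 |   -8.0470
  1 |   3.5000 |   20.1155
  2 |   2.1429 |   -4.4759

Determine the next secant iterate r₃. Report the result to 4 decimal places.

r₃ = 2.1429 − (-4.4759)·(2.1429 − 3.5000) / (-4.4759 − 20.1155)
   = 2.1429 − (6.074244)/(-24.591400) = 2.389907

2.3899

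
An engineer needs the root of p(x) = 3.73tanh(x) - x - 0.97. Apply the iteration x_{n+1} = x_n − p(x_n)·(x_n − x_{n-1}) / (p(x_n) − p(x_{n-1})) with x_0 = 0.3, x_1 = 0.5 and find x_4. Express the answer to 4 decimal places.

p(0.3) = -0.183404, p(0.5) = 0.253697
x_2 = 0.500000 − 0.253697·(0.500000 − 0.300000) / (0.253697 − (-0.183404)) = 0.500000 − (0.050739)/(0.437101) = 0.383918
p(0.383918) = 0.011655
x_3 = 0.383918 − 0.011655·(0.383918 − 0.500000) / (0.011655 − 0.253697) = 0.383918 − (-0.001353)/(-0.242042) = 0.378329
p(0.378329) = -0.000847
x_4 = 0.378329 − (-0.000847)·(0.378329 − 0.383918) / (-0.000847 − 0.011655) = 0.378329 − (0.000005)/(-0.012502) = 0.378707

0.3787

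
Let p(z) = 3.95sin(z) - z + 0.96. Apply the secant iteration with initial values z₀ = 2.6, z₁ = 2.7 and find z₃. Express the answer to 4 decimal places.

p(2.6) = 0.396230, p(2.7) = -0.051849
z₂ = 2.700000 − (-0.051849)·(2.700000 − 2.600000) / (-0.051849 − 0.396230) = 2.700000 − (-0.005185)/(-0.448080) = 2.688429
p(2.688429) = 0.000931
z₃ = 2.688429 − 0.000931·(2.688429 − 2.700000) / (0.000931 − (-0.051849)) = 2.688429 − (-0.000011)/(0.052780) = 2.688633

2.6886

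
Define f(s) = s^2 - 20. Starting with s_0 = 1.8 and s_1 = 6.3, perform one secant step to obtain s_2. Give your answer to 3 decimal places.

f(1.8) = -16.76000, f(6.3) = 19.69000
s_2 = 6.30000 − 19.69000·(6.30000 − 1.80000) / (19.69000 − (-16.76000)) = 6.30000 − (88.60500)/(36.45000) = 3.86914

3.869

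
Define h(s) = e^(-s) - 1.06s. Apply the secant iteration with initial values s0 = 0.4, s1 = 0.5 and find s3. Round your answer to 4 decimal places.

0.5463

h(0.4) = 0.246320, h(0.5) = 0.076531
s2 = 0.500000 − 0.076531·(0.500000 − 0.400000) / (0.076531 − 0.246320) = 0.500000 − (0.007653)/(-0.169789) = 0.545074
h(0.545074) = 0.002021
s3 = 0.545074 − 0.002021·(0.545074 − 0.500000) / (0.002021 − 0.076531) = 0.545074 − (0.000091)/(-0.074510) = 0.546296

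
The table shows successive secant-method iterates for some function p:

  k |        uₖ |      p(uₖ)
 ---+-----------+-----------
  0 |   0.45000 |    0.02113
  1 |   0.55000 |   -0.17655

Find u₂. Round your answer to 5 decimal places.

u₂ = 0.55000 − (-0.17655)·(0.55000 − 0.45000) / (-0.17655 − 0.02113)
   = 0.55000 − (-0.0176550)/(-0.1976800) = 0.4606890

0.46069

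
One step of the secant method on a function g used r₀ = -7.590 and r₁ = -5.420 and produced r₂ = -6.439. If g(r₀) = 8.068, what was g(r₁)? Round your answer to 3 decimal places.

-7.143

The secant line through (-7.590, 8.068) and (-5.420, g(r₁)) crosses zero at r₂ = -6.439.
So (-7.590, 8.068), (-5.420, g(r₁)), (-6.439, 0) are collinear:
g(r₁) = 8.068 · (-5.420 − (-6.439)) / (-7.590 − (-6.439)) = 8.068 · (1.01900)/(-1.15100) = -7.14274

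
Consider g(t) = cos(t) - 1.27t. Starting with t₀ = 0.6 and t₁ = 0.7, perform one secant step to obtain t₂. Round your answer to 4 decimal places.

0.6338

g(0.6) = 0.063336, g(0.7) = -0.124158
t₂ = 0.700000 − (-0.124158)·(0.700000 − 0.600000) / (-0.124158 − 0.063336) = 0.700000 − (-0.012416)/(-0.187493) = 0.633780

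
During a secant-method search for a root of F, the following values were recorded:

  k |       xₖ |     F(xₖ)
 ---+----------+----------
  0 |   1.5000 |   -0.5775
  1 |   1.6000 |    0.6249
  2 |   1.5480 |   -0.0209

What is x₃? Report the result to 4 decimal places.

1.5497

x₃ = 1.5480 − (-0.0209)·(1.5480 − 1.6000) / (-0.0209 − 0.6249)
   = 1.5480 − (0.001087)/(-0.645800) = 1.549683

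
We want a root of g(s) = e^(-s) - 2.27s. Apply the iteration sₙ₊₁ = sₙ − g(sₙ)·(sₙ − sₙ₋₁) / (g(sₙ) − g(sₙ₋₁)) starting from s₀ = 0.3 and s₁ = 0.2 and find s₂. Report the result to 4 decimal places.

0.3196

g(0.3) = 0.059818, g(0.2) = 0.364731
s₂ = 0.200000 − 0.364731·(0.200000 − 0.300000) / (0.364731 − 0.059818) = 0.200000 − (-0.036473)/(0.304913) = 0.319618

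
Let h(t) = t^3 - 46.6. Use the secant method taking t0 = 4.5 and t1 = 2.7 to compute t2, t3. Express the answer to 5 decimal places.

3.37818, 3.66743

h(4.5) = 44.5250000, h(2.7) = -26.9170000
t2 = 2.7000000 − (-26.9170000)·(2.7000000 − 4.5000000) / (-26.9170000 − 44.5250000) = 2.7000000 − (48.4506000)/(-71.4420000) = 3.3781809
h(3.3781809) = -8.0478408
t3 = 3.3781809 − (-8.0478408)·(3.3781809 − 2.7000000) / (-8.0478408 − (-26.9170000)) = 3.3781809 − (-5.4578919)/(18.8691592) = 3.6674302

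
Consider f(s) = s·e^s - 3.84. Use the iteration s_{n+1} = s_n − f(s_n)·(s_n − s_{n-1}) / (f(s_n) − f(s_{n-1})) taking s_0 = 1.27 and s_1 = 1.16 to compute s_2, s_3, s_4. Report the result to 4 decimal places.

f(1.27) = 0.682283, f(1.16) = -0.139677
s_2 = 1.160000 − (-0.139677)·(1.160000 − 1.270000) / (-0.139677 − 0.682283) = 1.160000 − (0.015365)/(-0.821960) = 1.178693
f(1.178693) = -0.009106
s_3 = 1.178693 − (-0.009106)·(1.178693 − 1.160000) / (-0.009106 − (-0.139677)) = 1.178693 − (-0.000170)/(0.130572) = 1.179996
f(1.179996) = 0.000134
s_4 = 1.179996 − 0.000134·(1.179996 − 1.178693) / (0.000134 − (-0.009106)) = 1.179996 − (0.000000)/(0.009239) = 1.179977

1.1787, 1.1800, 1.1800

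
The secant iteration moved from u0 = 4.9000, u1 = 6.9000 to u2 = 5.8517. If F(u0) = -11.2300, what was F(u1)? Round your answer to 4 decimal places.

The secant line through (4.9000, -11.2300) and (6.9000, F(u1)) crosses zero at u2 = 5.8517.
So (4.9000, -11.2300), (6.9000, F(u1)), (5.8517, 0) are collinear:
F(u1) = -11.2300 · (6.9000 − 5.8517) / (4.9000 − 5.8517) = -11.2300 · (1.048300)/(-0.951700) = 12.369874

12.3699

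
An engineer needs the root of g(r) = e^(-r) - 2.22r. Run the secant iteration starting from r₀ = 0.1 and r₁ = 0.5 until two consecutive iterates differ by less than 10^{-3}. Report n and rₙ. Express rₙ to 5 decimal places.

g(0.1) = 0.6828374, g(0.5) = -0.5034693
r₂ = 0.5000000 − (-0.5034693)·(0.4000000)/(-1.1863068) = 0.3302397;  |Δ| = 0.1697603
g(0.3302397) = -0.0143808
r₃ = 0.3302397 − (-0.0143808)·(-0.1697603)/(0.4890885) = 0.3252482;  |Δ| = 0.0049915
g(0.3252482) = 0.0002970
r₄ = 0.3252482 − 0.0002970·(-0.0049915)/(0.0146778) = 0.3253492;  |Δ| = 0.0001010
|r₄ − r₃| = 0.0001010 < 10^{-3}

n = 4, rₙ = 0.32535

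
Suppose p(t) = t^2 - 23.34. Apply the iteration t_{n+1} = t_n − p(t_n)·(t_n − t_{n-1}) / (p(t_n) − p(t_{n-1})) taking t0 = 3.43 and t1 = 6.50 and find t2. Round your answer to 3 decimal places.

p(3.43) = -11.57510, p(6.50) = 18.91000
t2 = 6.50000 − 18.91000·(6.50000 − 3.43000) / (18.91000 − (-11.57510)) = 6.50000 − (58.05370)/(30.48510) = 4.59567

4.596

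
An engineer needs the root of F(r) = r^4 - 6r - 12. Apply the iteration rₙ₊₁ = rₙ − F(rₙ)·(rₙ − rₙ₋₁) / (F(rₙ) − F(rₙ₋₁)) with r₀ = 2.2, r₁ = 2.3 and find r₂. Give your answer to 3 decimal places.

2.245

F(2.2) = -1.77440, F(2.3) = 2.18410
r₂ = 2.30000 − 2.18410·(2.30000 − 2.20000) / (2.18410 − (-1.77440)) = 2.30000 − (0.21841)/(3.95850) = 2.24483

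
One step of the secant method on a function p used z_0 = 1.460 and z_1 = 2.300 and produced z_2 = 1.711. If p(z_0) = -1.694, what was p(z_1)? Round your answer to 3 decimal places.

The secant line through (1.460, -1.694) and (2.300, p(z_1)) crosses zero at z_2 = 1.711.
So (1.460, -1.694), (2.300, p(z_1)), (1.711, 0) are collinear:
p(z_1) = -1.694 · (2.300 − 1.711) / (1.460 − 1.711) = -1.694 · (0.58900)/(-0.25100) = 3.97516

3.975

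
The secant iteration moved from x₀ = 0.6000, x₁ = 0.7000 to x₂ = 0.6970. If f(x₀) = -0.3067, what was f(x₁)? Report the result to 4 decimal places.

0.0095

The secant line through (0.6000, -0.3067) and (0.7000, f(x₁)) crosses zero at x₂ = 0.6970.
So (0.6000, -0.3067), (0.7000, f(x₁)), (0.6970, 0) are collinear:
f(x₁) = -0.3067 · (0.7000 − 0.6970) / (0.6000 − 0.6970) = -0.3067 · (0.003000)/(-0.097000) = 0.009486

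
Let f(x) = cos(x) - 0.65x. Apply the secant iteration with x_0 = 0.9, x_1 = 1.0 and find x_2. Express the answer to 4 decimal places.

f(0.9) = 0.036610, f(1.0) = -0.109698
x_2 = 1.000000 − (-0.109698)·(1.000000 − 0.900000) / (-0.109698 − 0.036610) = 1.000000 − (-0.010970)/(-0.146308) = 0.925023

0.9250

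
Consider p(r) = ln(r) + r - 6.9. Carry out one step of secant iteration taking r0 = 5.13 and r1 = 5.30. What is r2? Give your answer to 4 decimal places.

5.2432

p(5.13) = -0.134894, p(5.30) = 0.067707
r2 = 5.300000 − 0.067707·(5.300000 − 5.130000) / (0.067707 − (-0.134894)) = 5.300000 − (0.011510)/(0.202601) = 5.243188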